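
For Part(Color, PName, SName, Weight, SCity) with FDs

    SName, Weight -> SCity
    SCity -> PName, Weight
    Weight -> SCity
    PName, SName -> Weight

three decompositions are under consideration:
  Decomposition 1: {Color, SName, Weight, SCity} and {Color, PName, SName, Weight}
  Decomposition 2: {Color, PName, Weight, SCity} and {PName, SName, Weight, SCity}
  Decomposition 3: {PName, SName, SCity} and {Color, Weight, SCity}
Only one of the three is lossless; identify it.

Decomposition 1: common = {Color, SName, Weight}, closure = {Color, PName, SName, Weight, SCity} → lossless.
Decomposition 2: common = {PName, Weight, SCity}, closure = {PName, Weight, SCity} → lossy.
Decomposition 3: common = {SCity}, closure = {PName, Weight, SCity} → lossy.

Decomposition 1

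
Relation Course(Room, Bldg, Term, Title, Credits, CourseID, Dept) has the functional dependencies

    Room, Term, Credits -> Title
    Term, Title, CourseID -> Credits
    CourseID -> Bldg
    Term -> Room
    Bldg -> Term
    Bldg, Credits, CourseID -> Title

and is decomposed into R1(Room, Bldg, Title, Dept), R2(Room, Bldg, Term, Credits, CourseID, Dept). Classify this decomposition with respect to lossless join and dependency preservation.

lossy and not dependency-preserving

Lossless test: (Room, Bldg, Dept)⁺ = {Room, Bldg, Term, Dept}, which is a superkey of neither fragment — lossy.
Dependency preservation: the restricted closure of {Room, Term, Credits} across the fragments never reaches {Title}, so Room, Term, Credits → Title cannot be enforced without a join — not preserved.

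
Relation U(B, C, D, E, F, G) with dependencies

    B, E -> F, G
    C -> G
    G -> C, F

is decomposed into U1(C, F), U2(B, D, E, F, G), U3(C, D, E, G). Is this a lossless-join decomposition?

Yes

Chase test. Columns are B, C, D, E, F, G; row i has aⱼ where attribute j ∈ Ui, else bᵢⱼ.
Initial tableau (one row per fragment):
  row 1: b11 a2 b13 b14 a5 b16
  row 2: a1 b22 a3 a4 a5 a6
  row 3: b31 a2 a3 a4 b35 a6
Rows 1 and 3 agree on C; apply C→G and equate their G entries.
Rows 1 and 2 agree on G; apply G→C, F and equate their C, F entries.
Rows 1 and 3 agree on G; apply G→C, F and equate their C, F entries.
Row 2 is now all distinguished symbols — the join is lossless.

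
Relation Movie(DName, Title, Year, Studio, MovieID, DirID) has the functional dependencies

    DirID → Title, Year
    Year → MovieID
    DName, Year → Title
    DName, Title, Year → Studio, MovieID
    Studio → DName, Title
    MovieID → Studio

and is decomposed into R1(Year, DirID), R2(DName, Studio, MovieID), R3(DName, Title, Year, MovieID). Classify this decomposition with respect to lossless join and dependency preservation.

Lossless test (chase): Rows 1 and 3 agree on Year; apply Year→MovieID and equate their MovieID entries. Rows 1 and 2 agree on MovieID; apply MovieID→Studio and equate their Studio entries. Rows 1 and 3 agree on MovieID; apply MovieID→Studio and equate their Studio entries. Rows 1 and 2 agree on Studio; apply Studio→DName, Title and equate their DName, Title entries. Rows 1 and 3 agree on Studio; apply Studio→DName, Title and equate their DName, Title entries. Row 1 is now all distinguished symbols — the join is lossless.
Dependency preservation: the restricted closure of {Studio} across the fragments never reaches {DName, Title}, so Studio → DName, Title cannot be enforced without a join — not preserved.

lossless but not dependency-preserving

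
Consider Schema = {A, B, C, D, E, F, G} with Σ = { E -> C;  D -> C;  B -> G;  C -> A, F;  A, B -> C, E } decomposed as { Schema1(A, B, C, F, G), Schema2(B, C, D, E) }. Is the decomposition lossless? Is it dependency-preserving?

Lossless test: (B, C)⁺ = {A, B, C, E, F, G}, which contains all of one fragment — lossless.
Dependency preservation: A, B → C, E is not contained in any single fragment, but the restricted closure of its left-hand side across the fragments still reaches the right-hand side; the remaining FDs each lie inside some fragment. All dependencies are preserved.

lossless and dependency-preserving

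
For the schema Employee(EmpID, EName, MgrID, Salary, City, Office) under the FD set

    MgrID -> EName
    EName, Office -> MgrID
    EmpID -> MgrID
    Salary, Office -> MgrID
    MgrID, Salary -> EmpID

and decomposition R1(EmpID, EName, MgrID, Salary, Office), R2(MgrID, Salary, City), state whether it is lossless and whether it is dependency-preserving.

lossy but dependency-preserving

Lossless test: (MgrID, Salary)⁺ = {EmpID, EName, MgrID, Salary}, which is a superkey of neither fragment — lossy.
Dependency preservation: every FD's attributes lie within a single fragment, so each can be enforced locally — preserved.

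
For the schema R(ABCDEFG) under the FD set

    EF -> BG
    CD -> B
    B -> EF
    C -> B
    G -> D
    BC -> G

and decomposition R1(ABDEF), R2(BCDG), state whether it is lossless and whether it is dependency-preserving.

lossy but dependency-preserving

Lossless test: (BD)⁺ = {BDEFG}, which is a superkey of neither fragment — lossy.
Dependency preservation: EF → BG is not contained in any single fragment, but the restricted closure of its left-hand side across the fragments still reaches the right-hand side; the remaining FDs each lie inside some fragment. All dependencies are preserved.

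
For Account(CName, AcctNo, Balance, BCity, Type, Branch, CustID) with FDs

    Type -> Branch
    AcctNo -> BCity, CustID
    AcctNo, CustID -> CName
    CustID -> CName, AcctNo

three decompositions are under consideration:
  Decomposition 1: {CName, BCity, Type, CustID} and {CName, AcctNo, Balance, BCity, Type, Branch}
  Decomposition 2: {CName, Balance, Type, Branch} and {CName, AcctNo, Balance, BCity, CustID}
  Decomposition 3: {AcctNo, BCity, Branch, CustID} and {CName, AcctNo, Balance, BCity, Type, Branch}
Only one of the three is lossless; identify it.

Decomposition 3

Decomposition 1: common = {CName, BCity, Type}, closure = {CName, BCity, Type, Branch} → lossy.
Decomposition 2: common = {CName, Balance}, closure = {CName, Balance} → lossy.
Decomposition 3: common = {AcctNo, BCity, Branch}, closure = {CName, AcctNo, BCity, Branch, CustID} → lossless.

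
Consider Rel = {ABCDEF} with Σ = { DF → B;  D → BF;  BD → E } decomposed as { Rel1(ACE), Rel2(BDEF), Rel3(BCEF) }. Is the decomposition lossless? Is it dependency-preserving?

lossy but dependency-preserving

Lossless test (chase): applying each FD to every pair of rows produces no changes in the tableau, so no row becomes fully distinguished — the join is lossy.
Dependency preservation: every FD's attributes lie within a single fragment, so each can be enforced locally — preserved.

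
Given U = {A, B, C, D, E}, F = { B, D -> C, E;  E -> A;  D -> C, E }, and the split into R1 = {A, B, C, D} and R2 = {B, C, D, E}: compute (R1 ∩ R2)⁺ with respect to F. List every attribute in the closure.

A, B, C, D, E

R1 ∩ R2 = {B, C, D}.
B, D → C, E applies, adding E
E → A applies, adding A
Closure: {A, B, C, D, E}.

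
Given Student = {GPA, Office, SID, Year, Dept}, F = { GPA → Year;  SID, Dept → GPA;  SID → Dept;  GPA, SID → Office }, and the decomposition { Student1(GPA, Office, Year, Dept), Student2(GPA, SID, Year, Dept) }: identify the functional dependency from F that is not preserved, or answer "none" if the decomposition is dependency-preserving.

GPA, SID → Office

Check GPA, SID → Office: no single fragment contains all of {GPA, Office, SID}, and the restricted closure of {GPA, SID} across the fragments never reaches {Office}.
GPA → Year is preserved.
SID, Dept → GPA is preserved.
SID → Dept is preserved.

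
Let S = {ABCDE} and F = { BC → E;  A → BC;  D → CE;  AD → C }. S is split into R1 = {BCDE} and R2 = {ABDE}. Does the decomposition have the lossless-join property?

Common attributes: R1 ∩ R2 = {BDE}.
Closure of {BDE}: D → CE applies, adding C. So (BDE)⁺ = {BCDE}.
This closure contains every attribute of R1, so R1 ∩ R2 → R1. The join is lossless.

Yes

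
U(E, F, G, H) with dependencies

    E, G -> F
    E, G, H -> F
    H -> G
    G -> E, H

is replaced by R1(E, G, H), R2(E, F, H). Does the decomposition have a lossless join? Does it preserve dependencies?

lossless and dependency-preserving

Lossless test: (E, H)⁺ = {E, F, G, H}, which contains all of one fragment — lossless.
Dependency preservation: E, G → F; E, G, H → F are not contained in any single fragment, but the restricted closure of each left-hand side across the fragments still reaches the right-hand side; the remaining FDs each lie inside some fragment. All dependencies are preserved.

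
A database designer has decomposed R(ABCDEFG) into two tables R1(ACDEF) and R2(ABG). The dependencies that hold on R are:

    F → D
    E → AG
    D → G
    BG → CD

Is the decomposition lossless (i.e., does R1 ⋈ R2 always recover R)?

No

Common attributes: R1 ∩ R2 = {A}.
No dependency enlarges {A}, so (A)⁺ = {A}.
The closure contains neither all of R1 = {ACDEF} nor all of R2 = {ABG}, so the common attributes are not a superkey of either fragment. The join is lossy.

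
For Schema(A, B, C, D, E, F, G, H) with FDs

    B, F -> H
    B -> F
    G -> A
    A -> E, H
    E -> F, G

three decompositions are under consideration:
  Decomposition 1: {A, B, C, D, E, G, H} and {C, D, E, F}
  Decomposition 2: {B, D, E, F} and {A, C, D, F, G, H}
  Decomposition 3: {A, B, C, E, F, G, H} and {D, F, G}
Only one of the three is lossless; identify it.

Decomposition 1

Decomposition 1: common = {C, D, E}, closure = {A, C, D, E, F, G, H} → lossless.
Decomposition 2: common = {D, F}, closure = {D, F} → lossy.
Decomposition 3: common = {F, G}, closure = {A, E, F, G, H} → lossy.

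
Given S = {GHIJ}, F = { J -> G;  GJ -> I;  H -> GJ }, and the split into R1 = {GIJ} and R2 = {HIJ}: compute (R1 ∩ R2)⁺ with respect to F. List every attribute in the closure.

GIJ

R1 ∩ R2 = {IJ}.
J → G applies, adding G
Closure: {GIJ}.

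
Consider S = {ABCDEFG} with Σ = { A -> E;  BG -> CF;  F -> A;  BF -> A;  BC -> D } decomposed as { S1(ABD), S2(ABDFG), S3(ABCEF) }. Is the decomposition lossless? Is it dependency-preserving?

Lossless test (chase): Rows 1 and 2 agree on A; apply A→E and equate their E entries. Rows 1 and 3 agree on A; apply A→E and equate their E entries. No row becomes fully distinguished — the join is lossy.
Dependency preservation: the restricted closure of {BG} across the fragments never reaches {CF}, so BG → CF cannot be enforced without a join — not preserved.

lossy and not dependency-preserving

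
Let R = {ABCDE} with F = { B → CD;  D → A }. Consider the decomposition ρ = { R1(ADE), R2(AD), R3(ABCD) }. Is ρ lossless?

No

Chase test. Columns are ABCDE; row i has aⱼ where attribute j ∈ Ri, else bᵢⱼ.
Initial tableau (one row per fragment):
  row 1: a1 b12 b13 a4 a5
  row 2: a1 b22 b23 a4 b25
  row 3: a1 a2 a3 a4 b35
No row becomes fully distinguished — the join is lossy.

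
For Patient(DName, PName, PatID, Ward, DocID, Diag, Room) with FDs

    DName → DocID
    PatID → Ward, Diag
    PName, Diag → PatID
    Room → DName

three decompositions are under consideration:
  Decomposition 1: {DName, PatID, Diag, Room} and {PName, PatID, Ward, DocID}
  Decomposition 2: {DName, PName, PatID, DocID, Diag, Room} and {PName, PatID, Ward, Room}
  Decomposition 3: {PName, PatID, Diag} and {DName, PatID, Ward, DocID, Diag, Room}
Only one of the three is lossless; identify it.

Decomposition 2

Decomposition 1: common = {PatID}, closure = {PatID, Ward, Diag} → lossy.
Decomposition 2: common = {PName, PatID, Room}, closure = {DName, PName, PatID, Ward, DocID, Diag, Room} → lossless.
Decomposition 3: common = {PatID, Diag}, closure = {PatID, Ward, Diag} → lossy.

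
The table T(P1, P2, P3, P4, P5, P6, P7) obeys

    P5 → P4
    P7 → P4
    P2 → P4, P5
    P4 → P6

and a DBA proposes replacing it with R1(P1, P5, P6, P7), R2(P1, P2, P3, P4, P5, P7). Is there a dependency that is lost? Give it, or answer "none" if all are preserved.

Check P4 → P6: no single fragment contains all of {P4, P6}, and the restricted closure of {P4} across the fragments never reaches {P6}.
P5 → P4 is preserved.
P7 → P4 is preserved.
P2 → P4, P5 is preserved.

P4 → P6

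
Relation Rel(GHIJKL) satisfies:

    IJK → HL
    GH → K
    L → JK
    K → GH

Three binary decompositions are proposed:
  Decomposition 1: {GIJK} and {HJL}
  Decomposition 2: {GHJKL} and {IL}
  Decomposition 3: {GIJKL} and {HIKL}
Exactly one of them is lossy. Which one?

Decomposition 1

Decomposition 1: common = {J}, closure = {J} → lossy.
Decomposition 2: common = {L}, closure = {GHJKL} → lossless.
Decomposition 3: common = {IKL}, closure = {GHIJKL} → lossless.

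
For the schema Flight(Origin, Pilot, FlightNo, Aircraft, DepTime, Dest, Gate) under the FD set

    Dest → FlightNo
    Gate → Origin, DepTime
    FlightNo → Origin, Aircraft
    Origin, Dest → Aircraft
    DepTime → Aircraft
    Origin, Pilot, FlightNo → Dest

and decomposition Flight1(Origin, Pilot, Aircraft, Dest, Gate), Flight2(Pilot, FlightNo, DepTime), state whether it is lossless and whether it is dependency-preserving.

Lossless test: (Pilot)⁺ = {Pilot}, which is a superkey of neither fragment — lossy.
Dependency preservation: the restricted closure of {Dest} across the fragments never reaches {FlightNo}, so Dest → FlightNo cannot be enforced without a join — not preserved.

lossy and not dependency-preserving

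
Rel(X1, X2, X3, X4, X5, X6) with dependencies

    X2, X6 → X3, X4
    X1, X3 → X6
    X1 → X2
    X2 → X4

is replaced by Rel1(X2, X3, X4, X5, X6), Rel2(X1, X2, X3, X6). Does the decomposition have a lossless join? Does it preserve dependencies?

lossy but dependency-preserving

Lossless test: (X2, X3, X6)⁺ = {X2, X3, X4, X6}, which is a superkey of neither fragment — lossy.
Dependency preservation: every FD's attributes lie within a single fragment, so each can be enforced locally — preserved.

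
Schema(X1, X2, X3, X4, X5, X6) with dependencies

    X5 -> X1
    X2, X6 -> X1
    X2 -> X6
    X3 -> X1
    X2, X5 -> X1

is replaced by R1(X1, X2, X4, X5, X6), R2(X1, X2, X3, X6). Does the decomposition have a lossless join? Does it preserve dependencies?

lossy but dependency-preserving

Lossless test: (X1, X2, X6)⁺ = {X1, X2, X6}, which is a superkey of neither fragment — lossy.
Dependency preservation: every FD's attributes lie within a single fragment, so each can be enforced locally — preserved.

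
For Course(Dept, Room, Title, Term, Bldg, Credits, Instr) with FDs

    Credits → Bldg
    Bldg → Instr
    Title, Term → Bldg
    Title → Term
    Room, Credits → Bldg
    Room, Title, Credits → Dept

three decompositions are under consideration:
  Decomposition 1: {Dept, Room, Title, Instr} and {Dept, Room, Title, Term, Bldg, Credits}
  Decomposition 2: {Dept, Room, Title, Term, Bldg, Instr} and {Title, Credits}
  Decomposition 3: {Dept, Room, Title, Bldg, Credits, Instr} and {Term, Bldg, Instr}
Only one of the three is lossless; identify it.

Decomposition 1: common = {Dept, Room, Title}, closure = {Dept, Room, Title, Term, Bldg, Instr} → lossless.
Decomposition 2: common = {Title}, closure = {Title, Term, Bldg, Instr} → lossy.
Decomposition 3: common = {Bldg, Instr}, closure = {Bldg, Instr} → lossy.

Decomposition 1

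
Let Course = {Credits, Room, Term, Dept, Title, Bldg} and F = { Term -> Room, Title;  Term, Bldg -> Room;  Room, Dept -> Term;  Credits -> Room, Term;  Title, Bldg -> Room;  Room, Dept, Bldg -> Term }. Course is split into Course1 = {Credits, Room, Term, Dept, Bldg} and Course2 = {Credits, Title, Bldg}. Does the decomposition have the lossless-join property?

Common attributes: Course1 ∩ Course2 = {Credits, Bldg}.
Closure of {Credits, Bldg}: Credits → Room, Term applies, adding Room, Term; Term → Room, Title applies, adding Title. So (Credits, Bldg)⁺ = {Credits, Room, Term, Title, Bldg}.
This closure contains every attribute of Course2, so Course1 ∩ Course2 → Course2. The join is lossless.

Yes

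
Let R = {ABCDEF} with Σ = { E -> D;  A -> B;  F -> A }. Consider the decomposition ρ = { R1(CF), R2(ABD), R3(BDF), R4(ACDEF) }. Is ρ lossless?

Yes

Chase test. Columns are ABCDEF; row i has aⱼ where attribute j ∈ Ri, else bᵢⱼ.
Initial tableau (one row per fragment):
  row 1: b11 b12 a3 b14 b15 a6
  row 2: a1 a2 b23 a4 b25 b26
  row 3: b31 a2 b33 a4 b35 a6
  row 4: a1 b42 a3 a4 a5 a6
Rows 2 and 4 agree on A; apply A→B and equate their B entries.
Rows 1 and 3 agree on F; apply F→A and equate their A entries.
Rows 1 and 4 agree on F; apply F→A and equate their A entries.
Rows 1 and 2 agree on A; apply A→B and equate their B entries.
Row 4 is now all distinguished symbols — the join is lossless.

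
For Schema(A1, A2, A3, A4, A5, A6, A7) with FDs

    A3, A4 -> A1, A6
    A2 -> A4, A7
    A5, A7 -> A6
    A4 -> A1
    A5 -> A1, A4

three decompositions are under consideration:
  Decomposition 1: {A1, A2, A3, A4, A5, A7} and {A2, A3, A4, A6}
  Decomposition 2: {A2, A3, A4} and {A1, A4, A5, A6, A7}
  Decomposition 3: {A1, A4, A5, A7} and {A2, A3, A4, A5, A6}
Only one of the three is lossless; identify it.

Decomposition 1: common = {A2, A3, A4}, closure = {A1, A2, A3, A4, A6, A7} → lossless.
Decomposition 2: common = {A4}, closure = {A1, A4} → lossy.
Decomposition 3: common = {A4, A5}, closure = {A1, A4, A5} → lossy.

Decomposition 1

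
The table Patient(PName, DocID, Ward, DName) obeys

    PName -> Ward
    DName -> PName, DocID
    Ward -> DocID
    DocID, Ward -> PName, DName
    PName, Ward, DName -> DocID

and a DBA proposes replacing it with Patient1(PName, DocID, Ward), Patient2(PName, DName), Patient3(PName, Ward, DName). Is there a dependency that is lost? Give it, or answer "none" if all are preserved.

none

PName → Ward lies within Patient1.
DName → PName, DocID: restricted closure across fragments reaches PName, DocID.
Ward → DocID lies within Patient1.
DocID, Ward → PName, DName: restricted closure across fragments reaches PName, DName.
PName, Ward, DName → DocID: restricted closure across fragments reaches DocID.
Every dependency is enforceable on the fragments, so the decomposition is dependency-preserving.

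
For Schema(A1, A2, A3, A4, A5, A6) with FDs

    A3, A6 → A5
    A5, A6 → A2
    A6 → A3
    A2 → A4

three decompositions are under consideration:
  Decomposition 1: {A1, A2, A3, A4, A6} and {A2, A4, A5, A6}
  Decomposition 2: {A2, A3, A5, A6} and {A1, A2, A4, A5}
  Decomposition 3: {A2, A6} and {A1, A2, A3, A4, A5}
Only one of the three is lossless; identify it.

Decomposition 1: common = {A2, A4, A6}, closure = {A2, A3, A4, A5, A6} → lossless.
Decomposition 2: common = {A2, A5}, closure = {A2, A4, A5} → lossy.
Decomposition 3: common = {A2}, closure = {A2, A4} → lossy.

Decomposition 1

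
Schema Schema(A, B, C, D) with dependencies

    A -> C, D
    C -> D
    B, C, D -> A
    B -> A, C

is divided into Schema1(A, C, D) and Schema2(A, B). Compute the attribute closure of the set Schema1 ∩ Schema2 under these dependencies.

Schema1 ∩ Schema2 = {A}.
A → C, D applies, adding C, D
Closure: {A, C, D}.

A, C, D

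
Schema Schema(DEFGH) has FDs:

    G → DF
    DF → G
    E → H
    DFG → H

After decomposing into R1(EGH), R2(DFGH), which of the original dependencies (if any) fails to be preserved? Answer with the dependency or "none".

G → DF lies within R2.
DF → G lies within R2.
E → H lies within R1.
DFG → H lies within R2.
Every dependency is enforceable on the fragments, so the decomposition is dependency-preserving.

none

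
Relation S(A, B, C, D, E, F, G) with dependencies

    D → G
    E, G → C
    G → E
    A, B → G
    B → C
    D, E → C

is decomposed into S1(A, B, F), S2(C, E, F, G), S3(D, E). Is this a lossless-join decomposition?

Chase test. Columns are A, B, C, D, E, F, G; row i has aⱼ where attribute j ∈ Si, else bᵢⱼ.
Initial tableau (one row per fragment):
  row 1: a1 a2 b13 b14 b15 a6 b17
  row 2: b21 b22 a3 b24 a5 a6 a7
  row 3: b31 b32 b33 a4 a5 b36 b37
No row becomes fully distinguished — the join is lossy.

No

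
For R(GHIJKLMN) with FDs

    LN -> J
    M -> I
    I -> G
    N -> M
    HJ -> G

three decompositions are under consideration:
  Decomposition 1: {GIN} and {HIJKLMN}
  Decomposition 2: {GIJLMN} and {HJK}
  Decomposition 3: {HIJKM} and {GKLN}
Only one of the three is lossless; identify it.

Decomposition 1

Decomposition 1: common = {IN}, closure = {GIMN} → lossless.
Decomposition 2: common = {J}, closure = {J} → lossy.
Decomposition 3: common = {K}, closure = {K} → lossy.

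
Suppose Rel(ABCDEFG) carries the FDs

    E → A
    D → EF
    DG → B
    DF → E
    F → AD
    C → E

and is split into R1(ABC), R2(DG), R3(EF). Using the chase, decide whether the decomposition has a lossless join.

No

Chase test. Columns are ABCDEFG; row i has aⱼ where attribute j ∈ Ri, else bᵢⱼ.
Initial tableau (one row per fragment):
  row 1: a1 a2 a3 b14 b15 b16 b17
  row 2: b21 b22 b23 a4 b25 b26 a7
  row 3: b31 b32 b33 b34 a5 a6 b37
No row becomes fully distinguished — the join is lossy.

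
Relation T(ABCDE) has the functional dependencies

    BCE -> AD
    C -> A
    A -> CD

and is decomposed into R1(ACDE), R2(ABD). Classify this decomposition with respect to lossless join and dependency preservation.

Lossless test: (AD)⁺ = {ACD}, which is a superkey of neither fragment — lossy.
Dependency preservation: BCE → AD is not contained in any single fragment, but the restricted closure of its left-hand side across the fragments still reaches the right-hand side; the remaining FDs each lie inside some fragment. All dependencies are preserved.

lossy but dependency-preserving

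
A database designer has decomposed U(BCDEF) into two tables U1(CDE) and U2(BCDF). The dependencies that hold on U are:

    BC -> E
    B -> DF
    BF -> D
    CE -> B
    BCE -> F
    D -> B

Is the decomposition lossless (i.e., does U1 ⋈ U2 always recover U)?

Yes

Common attributes: U1 ∩ U2 = {CD}.
Closure of {CD}: D → B applies, adding B; BC → E applies, adding E; B → DF applies, adding F. So (CD)⁺ = {BCDEF}.
This closure contains every attribute of U1, so U1 ∩ U2 → U1. The join is lossless.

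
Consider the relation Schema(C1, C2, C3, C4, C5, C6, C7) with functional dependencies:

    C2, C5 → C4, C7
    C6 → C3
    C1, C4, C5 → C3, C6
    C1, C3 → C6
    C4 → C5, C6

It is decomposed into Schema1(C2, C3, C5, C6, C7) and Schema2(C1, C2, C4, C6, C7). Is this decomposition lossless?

No

Common attributes: Schema1 ∩ Schema2 = {C2, C6, C7}.
Closure of {C2, C6, C7}: C6 → C3 applies, adding C3. So (C2, C6, C7)⁺ = {C2, C3, C6, C7}.
The closure contains neither all of Schema1 = {C2, C3, C5, C6, C7} nor all of Schema2 = {C1, C2, C4, C6, C7}, so the common attributes are not a superkey of either fragment. The join is lossy.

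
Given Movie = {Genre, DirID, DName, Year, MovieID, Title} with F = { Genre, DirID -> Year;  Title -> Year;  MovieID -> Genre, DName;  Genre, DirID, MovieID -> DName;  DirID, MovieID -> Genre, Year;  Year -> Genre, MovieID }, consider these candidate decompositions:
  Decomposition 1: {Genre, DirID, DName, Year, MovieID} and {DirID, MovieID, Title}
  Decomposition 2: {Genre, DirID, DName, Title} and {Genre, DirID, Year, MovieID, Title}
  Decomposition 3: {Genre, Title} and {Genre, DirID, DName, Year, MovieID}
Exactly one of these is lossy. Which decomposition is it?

Decomposition 1: common = {DirID, MovieID}, closure = {Genre, DirID, DName, Year, MovieID} → lossless.
Decomposition 2: common = {Genre, DirID, Title}, closure = {Genre, DirID, DName, Year, MovieID, Title} → lossless.
Decomposition 3: common = {Genre}, closure = {Genre} → lossy.

Decomposition 3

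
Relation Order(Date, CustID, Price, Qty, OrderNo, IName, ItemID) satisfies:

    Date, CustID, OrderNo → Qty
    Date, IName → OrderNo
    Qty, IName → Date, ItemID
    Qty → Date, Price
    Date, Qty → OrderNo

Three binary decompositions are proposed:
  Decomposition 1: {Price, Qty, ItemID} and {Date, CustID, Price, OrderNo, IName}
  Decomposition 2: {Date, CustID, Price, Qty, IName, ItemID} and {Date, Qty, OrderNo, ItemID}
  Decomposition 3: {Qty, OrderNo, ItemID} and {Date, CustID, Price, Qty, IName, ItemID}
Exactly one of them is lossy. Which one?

Decomposition 1

Decomposition 1: common = {Price}, closure = {Price} → lossy.
Decomposition 2: common = {Date, Qty, ItemID}, closure = {Date, Price, Qty, OrderNo, ItemID} → lossless.
Decomposition 3: common = {Qty, ItemID}, closure = {Date, Price, Qty, OrderNo, ItemID} → lossless.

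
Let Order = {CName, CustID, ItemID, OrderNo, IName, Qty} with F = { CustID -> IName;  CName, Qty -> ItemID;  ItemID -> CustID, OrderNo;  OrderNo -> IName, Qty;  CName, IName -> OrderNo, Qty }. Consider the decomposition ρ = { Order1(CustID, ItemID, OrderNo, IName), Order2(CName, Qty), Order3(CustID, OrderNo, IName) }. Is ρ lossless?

No

Chase test. Columns are CName, CustID, ItemID, OrderNo, IName, Qty; row i has aⱼ where attribute j ∈ Orderi, else bᵢⱼ.
Initial tableau (one row per fragment):
  row 1: b11 a2 a3 a4 a5 b16
  row 2: a1 b22 b23 b24 b25 a6
  row 3: b31 a2 b33 a4 a5 b36
Rows 1 and 3 agree on OrderNo; apply OrderNo→IName, Qty and equate their IName, Qty entries.
No row becomes fully distinguished — the join is lossy.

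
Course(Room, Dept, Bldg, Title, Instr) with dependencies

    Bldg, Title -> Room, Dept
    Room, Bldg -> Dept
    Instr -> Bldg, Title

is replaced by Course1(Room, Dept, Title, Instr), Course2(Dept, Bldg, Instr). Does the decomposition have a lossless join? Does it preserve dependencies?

Lossless test: (Dept, Instr)⁺ = {Room, Dept, Bldg, Title, Instr}, which contains all of one fragment — lossless.
Dependency preservation: the restricted closure of {Bldg, Title} across the fragments never reaches {Room, Dept}, so Bldg, Title → Room, Dept cannot be enforced without a join — not preserved.

lossless but not dependency-preserving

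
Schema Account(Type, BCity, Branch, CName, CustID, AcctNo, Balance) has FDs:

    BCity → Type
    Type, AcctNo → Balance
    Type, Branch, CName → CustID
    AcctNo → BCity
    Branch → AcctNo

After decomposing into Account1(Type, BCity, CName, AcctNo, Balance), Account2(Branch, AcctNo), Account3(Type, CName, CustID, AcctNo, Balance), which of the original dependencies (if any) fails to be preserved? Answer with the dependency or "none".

Type, Branch, CName → CustID

Check Type, Branch, CName → CustID: no single fragment contains all of {Type, Branch, CName, CustID}, and the restricted closure of {Type, Branch, CName} across the fragments never reaches {CustID}.
BCity → Type is preserved.
Type, AcctNo → Balance is preserved.
AcctNo → BCity is preserved.
Branch → AcctNo is preserved.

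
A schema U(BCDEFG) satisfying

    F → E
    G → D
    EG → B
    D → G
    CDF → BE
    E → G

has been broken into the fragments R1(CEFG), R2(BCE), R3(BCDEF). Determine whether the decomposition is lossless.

Yes

Chase test. Columns are BCDEFG; row i has aⱼ where attribute j ∈ Ri, else bᵢⱼ.
Initial tableau (one row per fragment):
  row 1: b11 a2 b13 a4 a5 a6
  row 2: a1 a2 b23 a4 b25 b26
  row 3: a1 a2 a3 a4 a5 b36
Rows 1 and 2 agree on E; apply E→G and equate their G entries.
Rows 1 and 3 agree on E; apply E→G and equate their G entries.
Rows 1 and 2 agree on G; apply G→D and equate their D entries.
Rows 1 and 3 agree on G; apply G→D and equate their D entries.
Rows 1 and 2 agree on EG; apply EG→B and equate their B entries.
Row 1 is now all distinguished symbols — the join is lossless.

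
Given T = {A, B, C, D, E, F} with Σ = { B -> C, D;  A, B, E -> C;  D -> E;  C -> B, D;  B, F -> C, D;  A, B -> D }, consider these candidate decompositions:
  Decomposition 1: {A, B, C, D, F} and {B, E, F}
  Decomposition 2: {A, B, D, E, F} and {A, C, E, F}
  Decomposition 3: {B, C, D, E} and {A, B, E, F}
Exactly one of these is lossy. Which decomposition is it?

Decomposition 2

Decomposition 1: common = {B, F}, closure = {B, C, D, E, F} → lossless.
Decomposition 2: common = {A, E, F}, closure = {A, E, F} → lossy.
Decomposition 3: common = {B, E}, closure = {B, C, D, E} → lossless.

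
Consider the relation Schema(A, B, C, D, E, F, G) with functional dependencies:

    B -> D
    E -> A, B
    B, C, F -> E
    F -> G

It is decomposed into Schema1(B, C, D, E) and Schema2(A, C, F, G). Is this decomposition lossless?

No

Common attributes: Schema1 ∩ Schema2 = {C}.
No dependency enlarges {C}, so (C)⁺ = {C}.
The closure contains neither all of Schema1 = {B, C, D, E} nor all of Schema2 = {A, C, F, G}, so the common attributes are not a superkey of either fragment. The join is lossy.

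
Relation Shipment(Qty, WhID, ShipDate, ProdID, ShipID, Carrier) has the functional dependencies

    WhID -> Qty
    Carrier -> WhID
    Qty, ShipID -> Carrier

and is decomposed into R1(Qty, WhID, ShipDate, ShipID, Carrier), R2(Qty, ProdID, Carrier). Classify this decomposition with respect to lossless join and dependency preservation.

Lossless test: (Qty, Carrier)⁺ = {Qty, WhID, Carrier}, which is a superkey of neither fragment — lossy.
Dependency preservation: every FD's attributes lie within a single fragment, so each can be enforced locally — preserved.

lossy but dependency-preserving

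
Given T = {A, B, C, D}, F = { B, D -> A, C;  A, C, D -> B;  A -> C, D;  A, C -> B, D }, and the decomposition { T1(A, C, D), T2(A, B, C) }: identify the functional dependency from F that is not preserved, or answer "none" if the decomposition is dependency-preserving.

B, D -> A, C

Check B, D → A, C: no single fragment contains all of {A, B, C, D}, and the restricted closure of {B, D} across the fragments never reaches {A, C}.
A, C, D → B is preserved.
A → C, D is preserved.
A, C → B, D is preserved.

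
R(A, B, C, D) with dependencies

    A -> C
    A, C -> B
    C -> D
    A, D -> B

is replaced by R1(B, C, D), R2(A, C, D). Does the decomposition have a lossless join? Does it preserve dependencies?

lossy and not dependency-preserving

Lossless test: (C, D)⁺ = {C, D}, which is a superkey of neither fragment — lossy.
Dependency preservation: the restricted closure of {A, C} across the fragments never reaches {B}, so A, C → B cannot be enforced without a join — not preserved.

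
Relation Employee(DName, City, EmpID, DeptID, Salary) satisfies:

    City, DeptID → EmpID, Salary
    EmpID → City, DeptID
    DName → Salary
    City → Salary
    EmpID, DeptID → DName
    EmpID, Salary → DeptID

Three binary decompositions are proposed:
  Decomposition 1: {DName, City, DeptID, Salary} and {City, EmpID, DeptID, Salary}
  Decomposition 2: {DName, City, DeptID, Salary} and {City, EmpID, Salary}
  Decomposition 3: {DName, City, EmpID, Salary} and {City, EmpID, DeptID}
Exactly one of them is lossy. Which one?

Decomposition 2

Decomposition 1: common = {City, DeptID, Salary}, closure = {DName, City, EmpID, DeptID, Salary} → lossless.
Decomposition 2: common = {City, Salary}, closure = {City, Salary} → lossy.
Decomposition 3: common = {City, EmpID}, closure = {DName, City, EmpID, DeptID, Salary} → lossless.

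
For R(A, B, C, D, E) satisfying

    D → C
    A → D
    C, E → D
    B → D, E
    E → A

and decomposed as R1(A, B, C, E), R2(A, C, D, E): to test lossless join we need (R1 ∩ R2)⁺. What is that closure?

R1 ∩ R2 = {A, C, E}.
A → D applies, adding D
Closure: {A, C, D, E}.

A, C, D, E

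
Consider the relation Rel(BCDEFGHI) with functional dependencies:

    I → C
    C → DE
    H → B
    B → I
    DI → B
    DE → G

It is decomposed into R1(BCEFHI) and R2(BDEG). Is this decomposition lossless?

Yes

Common attributes: R1 ∩ R2 = {BE}.
Closure of {BE}: B → I applies, adding I; I → C applies, adding C; C → DE applies, adding D; DE → G applies, adding G. So (BE)⁺ = {BCDEGI}.
This closure contains every attribute of R2, so R1 ∩ R2 → R2. The join is lossless.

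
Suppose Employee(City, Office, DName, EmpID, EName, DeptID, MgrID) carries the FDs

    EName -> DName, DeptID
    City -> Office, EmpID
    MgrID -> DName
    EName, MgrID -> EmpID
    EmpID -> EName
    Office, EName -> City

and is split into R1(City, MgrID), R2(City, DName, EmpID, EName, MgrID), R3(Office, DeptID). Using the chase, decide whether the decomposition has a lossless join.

Chase test. Columns are City, Office, DName, EmpID, EName, DeptID, MgrID; row i has aⱼ where attribute j ∈ Ri, else bᵢⱼ.
Initial tableau (one row per fragment):
  row 1: a1 b12 b13 b14 b15 b16 a7
  row 2: a1 b22 a3 a4 a5 b26 a7
  row 3: b31 a2 b33 b34 b35 a6 b37
Rows 1 and 2 agree on City; apply City→Office, EmpID and equate their Office, EmpID entries.
Rows 1 and 2 agree on MgrID; apply MgrID→DName and equate their DName entries.
Rows 1 and 2 agree on EmpID; apply EmpID→EName and equate their EName entries.
Rows 1 and 2 agree on EName; apply EName→DName, DeptID and equate their DName, DeptID entries.
No row becomes fully distinguished — the join is lossy.

No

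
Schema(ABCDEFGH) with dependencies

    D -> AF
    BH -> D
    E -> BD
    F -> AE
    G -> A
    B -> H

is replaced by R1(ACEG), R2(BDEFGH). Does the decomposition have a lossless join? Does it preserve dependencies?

Lossless test: (EG)⁺ = {ABDEFGH}, which contains all of one fragment — lossless.
Dependency preservation: D → AF; F → AE are not contained in any single fragment, but the restricted closure of each left-hand side across the fragments still reaches the right-hand side; the remaining FDs each lie inside some fragment. All dependencies are preserved.

lossless and dependency-preserving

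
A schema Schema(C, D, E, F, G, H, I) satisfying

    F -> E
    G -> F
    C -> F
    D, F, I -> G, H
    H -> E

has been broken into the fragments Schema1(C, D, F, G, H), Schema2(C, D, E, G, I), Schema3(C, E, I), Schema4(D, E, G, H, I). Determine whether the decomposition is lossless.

Yes

Chase test. Columns are C, D, E, F, G, H, I; row i has aⱼ where attribute j ∈ Schemai, else bᵢⱼ.
Initial tableau (one row per fragment):
  row 1: a1 a2 b13 a4 a5 a6 b17
  row 2: a1 a2 a3 b24 a5 b26 a7
  row 3: a1 b32 a3 b34 b35 b36 a7
  row 4: b41 a2 a3 b44 a5 a6 a7
Rows 1 and 2 agree on G; apply G→F and equate their F entries.
Rows 1 and 4 agree on G; apply G→F and equate their F entries.
Rows 1 and 3 agree on C; apply C→F and equate their F entries.
Rows 2 and 4 agree on D, F, I; apply D, F, I→G, H and equate their G, H entries.
Rows 1 and 2 agree on H; apply H→E and equate their E entries.
Row 2 is now all distinguished symbols — the join is lossless.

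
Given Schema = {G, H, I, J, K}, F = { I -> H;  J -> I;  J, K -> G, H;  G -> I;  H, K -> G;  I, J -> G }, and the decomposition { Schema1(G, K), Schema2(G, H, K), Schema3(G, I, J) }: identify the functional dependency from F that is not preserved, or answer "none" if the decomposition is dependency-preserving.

Check I → H: no single fragment contains all of {H, I}, and the restricted closure of {I} across the fragments never reaches {H}.
J → I is preserved.
J, K → G, H is preserved.
G → I is preserved.
H, K → G is preserved.
I, J → G is preserved.

I -> H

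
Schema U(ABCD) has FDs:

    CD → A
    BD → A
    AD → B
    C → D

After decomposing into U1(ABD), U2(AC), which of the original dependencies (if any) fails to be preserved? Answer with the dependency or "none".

Check C → D: no single fragment contains all of {CD}, and the restricted closure of {C} across the fragments never reaches {D}.
CD → A is preserved.
BD → A is preserved.
AD → B is preserved.

C → D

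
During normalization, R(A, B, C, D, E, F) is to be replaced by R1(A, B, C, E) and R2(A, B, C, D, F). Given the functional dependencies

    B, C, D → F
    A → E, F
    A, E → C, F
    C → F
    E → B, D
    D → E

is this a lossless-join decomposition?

Yes

Common attributes: R1 ∩ R2 = {A, B, C}.
Closure of {A, B, C}: A → E, F applies, adding E, F; E → B, D applies, adding D. So (A, B, C)⁺ = {A, B, C, D, E, F}.
This closure contains every attribute of R1, so R1 ∩ R2 → R1. The join is lossless.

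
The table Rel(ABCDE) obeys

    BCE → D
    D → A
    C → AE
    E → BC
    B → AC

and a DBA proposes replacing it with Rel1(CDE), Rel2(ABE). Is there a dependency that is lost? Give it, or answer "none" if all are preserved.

Check D → A: no single fragment contains all of {AD}, and the restricted closure of {D} across the fragments never reaches {A}.
BCE → D is preserved.
C → AE is preserved.
E → BC is preserved.
B → AC is preserved.

D → A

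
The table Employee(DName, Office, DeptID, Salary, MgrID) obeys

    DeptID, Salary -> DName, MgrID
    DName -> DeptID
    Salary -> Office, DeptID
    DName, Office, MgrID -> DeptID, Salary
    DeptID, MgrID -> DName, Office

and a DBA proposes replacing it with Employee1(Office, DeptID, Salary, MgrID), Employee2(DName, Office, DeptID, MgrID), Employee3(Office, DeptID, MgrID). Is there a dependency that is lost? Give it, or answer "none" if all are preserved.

none

DeptID, Salary → DName, MgrID: restricted closure across fragments reaches DName, MgrID.
DName → DeptID lies within Employee2.
Salary → Office, DeptID lies within Employee1.
DName, Office, MgrID → DeptID, Salary: restricted closure across fragments reaches DeptID, Salary.
DeptID, MgrID → DName, Office lies within Employee2.
Every dependency is enforceable on the fragments, so the decomposition is dependency-preserving.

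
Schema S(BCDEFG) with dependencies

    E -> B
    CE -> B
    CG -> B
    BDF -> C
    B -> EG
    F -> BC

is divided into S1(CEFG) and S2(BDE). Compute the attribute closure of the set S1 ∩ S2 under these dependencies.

S1 ∩ S2 = {E}.
E → B applies, adding B
B → EG applies, adding G
Closure: {BEG}.

BEG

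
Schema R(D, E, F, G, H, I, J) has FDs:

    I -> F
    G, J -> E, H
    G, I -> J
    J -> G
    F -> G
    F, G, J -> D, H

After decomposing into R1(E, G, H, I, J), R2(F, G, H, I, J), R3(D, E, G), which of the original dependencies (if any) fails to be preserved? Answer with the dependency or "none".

Check F, G, J → D, H: no single fragment contains all of {D, F, G, H, J}, and the restricted closure of {F, G, J} across the fragments never reaches {D, H}.
I → F is preserved.
G, J → E, H is preserved.
G, I → J is preserved.
J → G is preserved.
F → G is preserved.

F, G, J -> D, H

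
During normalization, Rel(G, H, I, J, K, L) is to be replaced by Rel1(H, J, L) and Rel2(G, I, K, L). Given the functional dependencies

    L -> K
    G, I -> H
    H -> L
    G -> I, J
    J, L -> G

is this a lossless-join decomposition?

No

Common attributes: Rel1 ∩ Rel2 = {L}.
Closure of {L}: L → K applies, adding K. So (L)⁺ = {K, L}.
The closure contains neither all of Rel1 = {H, J, L} nor all of Rel2 = {G, I, K, L}, so the common attributes are not a superkey of either fragment. The join is lossy.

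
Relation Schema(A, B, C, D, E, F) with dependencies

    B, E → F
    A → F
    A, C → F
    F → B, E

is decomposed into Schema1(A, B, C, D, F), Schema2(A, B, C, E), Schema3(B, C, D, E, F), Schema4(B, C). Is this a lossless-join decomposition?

Chase test. Columns are A, B, C, D, E, F; row i has aⱼ where attribute j ∈ Schemai, else bᵢⱼ.
Initial tableau (one row per fragment):
  row 1: a1 a2 a3 a4 b15 a6
  row 2: a1 a2 a3 b24 a5 b26
  row 3: b31 a2 a3 a4 a5 a6
  row 4: b41 a2 a3 b44 b45 b46
Rows 2 and 3 agree on B, E; apply B, E→F and equate their F entries.
Rows 1 and 2 agree on F; apply F→B, E and equate their B, E entries.
Row 1 is now all distinguished symbols — the join is lossless.

Yes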